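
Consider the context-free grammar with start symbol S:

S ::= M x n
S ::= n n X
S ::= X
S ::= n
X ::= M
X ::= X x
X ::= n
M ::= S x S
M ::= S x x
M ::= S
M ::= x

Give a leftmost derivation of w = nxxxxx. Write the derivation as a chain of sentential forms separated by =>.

S=>X=>Xx=>Xxx=>Xxxx=>Xxxxx=>Xxxxxx=>nxxxxx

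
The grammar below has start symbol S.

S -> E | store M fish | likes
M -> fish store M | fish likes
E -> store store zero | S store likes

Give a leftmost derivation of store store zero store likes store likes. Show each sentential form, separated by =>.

S => E => S store likes => E store likes => S store likes store likes => E store likes store likes => store store zero store likes store likes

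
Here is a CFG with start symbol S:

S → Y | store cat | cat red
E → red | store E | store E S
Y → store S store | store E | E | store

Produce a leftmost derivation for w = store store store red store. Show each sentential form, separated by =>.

S => Y => store S store => store Y store => store store E store => store store store E store => store store store red store

S => Y   [S → Y]
Y => store S store   [Y → store S store]
store S store => store Y store   [S → Y]
store Y store => store store E store   [Y → store E]
store store E store => store store store E store   [E → store E]
store store store E store => store store store red store   [E → red]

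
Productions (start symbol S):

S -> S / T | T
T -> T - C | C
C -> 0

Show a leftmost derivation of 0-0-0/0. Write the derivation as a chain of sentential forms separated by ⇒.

S ⇒ S/T   [S -> S / T]
S/T ⇒ T/T   [S -> T]
T/T ⇒ T-C/T   [T -> T - C]
T-C/T ⇒ T-C-C/T   [T -> T - C]
T-C-C/T ⇒ C-C-C/T   [T -> C]
C-C-C/T ⇒ 0-C-C/T   [C -> 0]
0-C-C/T ⇒ 0-0-C/T   [C -> 0]
0-0-C/T ⇒ 0-0-0/T   [C -> 0]
0-0-0/T ⇒ 0-0-0/C   [T -> C]
0-0-0/C ⇒ 0-0-0/0   [C -> 0]

S ⇒ S/T ⇒ T/T ⇒ T-C/T ⇒ T-C-C/T ⇒ C-C-C/T ⇒ 0-C-C/T ⇒ 0-0-C/T ⇒ 0-0-0/T ⇒ 0-0-0/C ⇒ 0-0-0/0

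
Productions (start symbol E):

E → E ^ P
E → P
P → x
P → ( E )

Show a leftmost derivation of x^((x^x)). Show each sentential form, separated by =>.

E=>E^P=>P^P=>x^P=>x^(E)=>x^(P)=>x^((E))=>x^((E^P))=>x^((P^P))=>x^((x^P))=>x^((x^x))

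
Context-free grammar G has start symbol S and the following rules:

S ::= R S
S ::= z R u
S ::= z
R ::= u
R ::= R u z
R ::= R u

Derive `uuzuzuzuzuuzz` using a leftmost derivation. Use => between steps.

S => RS => RuzS => RuuzS => RuzuuzS => RuzuzuuzS => RuzuzuzuuzS => RuzuzuzuzuuzS => uuzuzuzuzuuzS => uuzuzuzuzuuzz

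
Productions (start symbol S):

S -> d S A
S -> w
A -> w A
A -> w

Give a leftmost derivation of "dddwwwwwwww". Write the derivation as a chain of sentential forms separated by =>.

S => dSA   [S -> d S A]
dSA => ddSAA   [S -> d S A]
ddSAA => dddSAAA   [S -> d S A]
dddSAAA => dddwAAA   [S -> w]
dddwAAA => dddwwAAA   [A -> w A]
dddwwAAA => dddwwwAAA   [A -> w A]
dddwwwAAA => dddwwwwAAA   [A -> w A]
dddwwwwAAA => dddwwwwwAA   [A -> w]
dddwwwwwAA => dddwwwwwwAA   [A -> w A]
dddwwwwwwAA => dddwwwwwwwA   [A -> w]
dddwwwwwwwA => dddwwwwwwww   [A -> w]

S => dSA => ddSAA => dddSAAA => dddwAAA => dddwwAAA => dddwwwAAA => dddwwwwAAA => dddwwwwwAA => dddwwwwwwAA => dddwwwwwwwA => dddwwwwwwww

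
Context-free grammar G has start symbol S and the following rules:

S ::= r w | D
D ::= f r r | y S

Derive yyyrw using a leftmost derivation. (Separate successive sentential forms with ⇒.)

S ⇒ D ⇒ yS ⇒ yD ⇒ yyS ⇒ yyD ⇒ yyyS ⇒ yyyrw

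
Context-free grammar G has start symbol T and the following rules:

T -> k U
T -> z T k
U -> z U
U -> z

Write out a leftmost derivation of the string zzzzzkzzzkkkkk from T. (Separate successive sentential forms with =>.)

T=>zTk=>zzTkk=>zzzTkkk=>zzzzTkkkk=>zzzzzTkkkkk=>zzzzzkUkkkkk=>zzzzzkzUkkkkk=>zzzzzkzzUkkkkk=>zzzzzkzzzkkkkk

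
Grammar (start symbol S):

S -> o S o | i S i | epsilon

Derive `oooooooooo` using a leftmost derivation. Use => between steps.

S => oSo => ooSoo => oooSooo => ooooSoooo => oooooSooooo => oooooooooo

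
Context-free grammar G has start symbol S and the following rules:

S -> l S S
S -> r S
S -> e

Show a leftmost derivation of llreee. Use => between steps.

S => lSS => llSSS => llrSSS => llreSS => llreeS => llreee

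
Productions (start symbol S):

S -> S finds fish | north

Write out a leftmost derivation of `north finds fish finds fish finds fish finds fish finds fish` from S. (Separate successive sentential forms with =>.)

S => S finds fish   [S -> S finds fish]
S finds fish => S finds fish finds fish   [S -> S finds fish]
S finds fish finds fish => S finds fish finds fish finds fish   [S -> S finds fish]
S finds fish finds fish finds fish => S finds fish finds fish finds fish finds fish   [S -> S finds fish]
S finds fish finds fish finds fish finds fish => S finds fish finds fish finds fish finds fish finds fish   [S -> S finds fish]
S finds fish finds fish finds fish finds fish finds fish => north finds fish finds fish finds fish finds fish finds fish   [S -> north]

S => S finds fish => S finds fish finds fish => S finds fish finds fish finds fish => S finds fish finds fish finds fish finds fish => S finds fish finds fish finds fish finds fish finds fish => north finds fish finds fish finds fish finds fish finds fish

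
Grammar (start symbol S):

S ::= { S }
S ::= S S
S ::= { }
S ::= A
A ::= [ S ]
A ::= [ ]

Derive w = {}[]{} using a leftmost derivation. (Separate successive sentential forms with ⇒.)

S ⇒ SS ⇒ SSS ⇒ {}SS ⇒ {}AS ⇒ {}[]S ⇒ {}[]{}

S ⇒ SS   [S ::= S S]
SS ⇒ SSS   [S ::= S S]
SSS ⇒ {}SS   [S ::= { }]
{}SS ⇒ {}AS   [S ::= A]
{}AS ⇒ {}[]S   [A ::= [ ]]
{}[]S ⇒ {}[]{}   [S ::= { }]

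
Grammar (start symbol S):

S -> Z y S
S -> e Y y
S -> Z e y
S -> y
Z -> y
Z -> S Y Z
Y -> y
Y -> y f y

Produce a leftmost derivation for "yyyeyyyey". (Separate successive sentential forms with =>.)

S => Zey   [S -> Z e y]
Zey => SYZey   [Z -> S Y Z]
SYZey => ZeyYZey   [S -> Z e y]
ZeyYZey => SYZeyYZey   [Z -> S Y Z]
SYZeyYZey => yYZeyYZey   [S -> y]
yYZeyYZey => yyZeyYZey   [Y -> y]
yyZeyYZey => yyyeyYZey   [Z -> y]
yyyeyYZey => yyyeyyZey   [Y -> y]
yyyeyyZey => yyyeyyyey   [Z -> y]

S=>Zey=>SYZey=>ZeyYZey=>SYZeyYZey=>yYZeyYZey=>yyZeyYZey=>yyyeyYZey=>yyyeyyZey=>yyyeyyyey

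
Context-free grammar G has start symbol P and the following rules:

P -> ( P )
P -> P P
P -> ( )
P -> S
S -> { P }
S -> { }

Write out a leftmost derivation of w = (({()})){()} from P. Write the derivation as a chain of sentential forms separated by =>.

P => PP => (P)P => ((P))P => ((S))P => (({P}))P => (({()}))P => (({()}))S => (({()})){P} => (({()})){()}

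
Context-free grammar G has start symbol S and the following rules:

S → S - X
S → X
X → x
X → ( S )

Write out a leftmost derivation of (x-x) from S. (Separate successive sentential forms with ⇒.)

S ⇒ X ⇒ (S) ⇒ (S-X) ⇒ (X-X) ⇒ (x-X) ⇒ (x-x)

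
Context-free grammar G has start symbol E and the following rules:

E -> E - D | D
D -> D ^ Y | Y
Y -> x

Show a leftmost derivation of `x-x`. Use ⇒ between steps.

E ⇒ E-D   [E -> E - D]
E-D ⇒ D-D   [E -> D]
D-D ⇒ Y-D   [D -> Y]
Y-D ⇒ x-D   [Y -> x]
x-D ⇒ x-Y   [D -> Y]
x-Y ⇒ x-x   [Y -> x]

E ⇒ E-D ⇒ D-D ⇒ Y-D ⇒ x-D ⇒ x-Y ⇒ x-x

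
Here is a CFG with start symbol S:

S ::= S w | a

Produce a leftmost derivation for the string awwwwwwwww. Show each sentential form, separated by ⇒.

S ⇒ Sw ⇒ Sww ⇒ Swww ⇒ Swwww ⇒ Swwwww ⇒ Swwwwww ⇒ Swwwwwww ⇒ Swwwwwwww ⇒ Swwwwwwwww ⇒ awwwwwwwww

S ⇒ Sw   [S ::= S w]
Sw ⇒ Sww   [S ::= S w]
Sww ⇒ Swww   [S ::= S w]
Swww ⇒ Swwww   [S ::= S w]
Swwww ⇒ Swwwww   [S ::= S w]
Swwwww ⇒ Swwwwww   [S ::= S w]
Swwwwww ⇒ Swwwwwww   [S ::= S w]
Swwwwwww ⇒ Swwwwwwww   [S ::= S w]
Swwwwwwww ⇒ Swwwwwwwww   [S ::= S w]
Swwwwwwwww ⇒ awwwwwwwww   [S ::= a]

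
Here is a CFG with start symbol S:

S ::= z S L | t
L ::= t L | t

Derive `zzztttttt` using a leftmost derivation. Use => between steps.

S=>zSL=>zzSLL=>zzzSLLL=>zzztLLL=>zzzttLL=>zzztttLL=>zzzttttLL=>zzztttttL=>zzztttttt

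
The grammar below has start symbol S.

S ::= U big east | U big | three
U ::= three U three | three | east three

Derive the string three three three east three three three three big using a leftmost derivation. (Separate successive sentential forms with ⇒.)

S ⇒ U big ⇒ three U three big ⇒ three three U three three big ⇒ three three three U three three three big ⇒ three three three east three three three three big

S ⇒ U big   [S ::= U big]
U big ⇒ three U three big   [U ::= three U three]
three U three big ⇒ three three U three three big   [U ::= three U three]
three three U three three big ⇒ three three three U three three three big   [U ::= three U three]
three three three U three three three big ⇒ three three three east three three three three big   [U ::= east three]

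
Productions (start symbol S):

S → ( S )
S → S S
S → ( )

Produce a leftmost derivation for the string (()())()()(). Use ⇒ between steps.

S ⇒ SS ⇒ SSS ⇒ SSSS ⇒ (S)SSS ⇒ (SS)SSS ⇒ (()S)SSS ⇒ (()())SSS ⇒ (()())()SS ⇒ (()())()()S ⇒ (()())()()()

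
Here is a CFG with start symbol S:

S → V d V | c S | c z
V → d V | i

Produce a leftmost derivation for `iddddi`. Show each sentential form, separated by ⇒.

S ⇒ VdV   [S → V d V]
VdV ⇒ idV   [V → i]
idV ⇒ iddV   [V → d V]
iddV ⇒ idddV   [V → d V]
idddV ⇒ iddddV   [V → d V]
iddddV ⇒ iddddi   [V → i]

S⇒VdV⇒idV⇒iddV⇒idddV⇒iddddV⇒iddddi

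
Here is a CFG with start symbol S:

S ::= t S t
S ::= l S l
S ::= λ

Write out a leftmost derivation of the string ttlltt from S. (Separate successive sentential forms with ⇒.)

S ⇒ tSt   [S ::= t S t]
tSt ⇒ ttStt   [S ::= t S t]
ttStt ⇒ ttlSltt   [S ::= l S l]
ttlSltt ⇒ ttlltt   [S ::= λ]

S ⇒ tSt ⇒ ttStt ⇒ ttlSltt ⇒ ttlltt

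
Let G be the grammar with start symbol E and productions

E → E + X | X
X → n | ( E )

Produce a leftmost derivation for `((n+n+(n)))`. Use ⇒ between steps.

E ⇒ X ⇒ (E) ⇒ (X) ⇒ ((E)) ⇒ ((E+X)) ⇒ ((E+X+X)) ⇒ ((X+X+X)) ⇒ ((n+X+X)) ⇒ ((n+n+X)) ⇒ ((n+n+(E))) ⇒ ((n+n+(X))) ⇒ ((n+n+(n)))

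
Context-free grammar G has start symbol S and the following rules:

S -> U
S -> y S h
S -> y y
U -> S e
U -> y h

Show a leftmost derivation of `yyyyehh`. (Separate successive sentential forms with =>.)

S => ySh => yyShh => yyUhh => yySehh => yyyyehh

S => ySh   [S -> y S h]
ySh => yyShh   [S -> y S h]
yyShh => yyUhh   [S -> U]
yyUhh => yySehh   [U -> S e]
yySehh => yyyyehh   [S -> y y]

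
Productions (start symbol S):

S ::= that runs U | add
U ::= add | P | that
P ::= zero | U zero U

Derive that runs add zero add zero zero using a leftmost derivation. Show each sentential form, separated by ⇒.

S ⇒ that runs U   [S ::= that runs U]
that runs U ⇒ that runs P   [U ::= P]
that runs P ⇒ that runs U zero U   [P ::= U zero U]
that runs U zero U ⇒ that runs P zero U   [U ::= P]
that runs P zero U ⇒ that runs U zero U zero U   [P ::= U zero U]
that runs U zero U zero U ⇒ that runs add zero U zero U   [U ::= add]
that runs add zero U zero U ⇒ that runs add zero add zero U   [U ::= add]
that runs add zero add zero U ⇒ that runs add zero add zero P   [U ::= P]
that runs add zero add zero P ⇒ that runs add zero add zero zero   [P ::= zero]

S ⇒ that runs U ⇒ that runs P ⇒ that runs U zero U ⇒ that runs P zero U ⇒ that runs U zero U zero U ⇒ that runs add zero U zero U ⇒ that runs add zero add zero U ⇒ that runs add zero add zero P ⇒ that runs add zero add zero zero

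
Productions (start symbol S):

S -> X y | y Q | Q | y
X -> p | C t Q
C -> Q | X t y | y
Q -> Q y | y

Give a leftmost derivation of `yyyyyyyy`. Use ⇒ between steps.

S ⇒ yQ ⇒ yQy ⇒ yQyy ⇒ yQyyy ⇒ yQyyyy ⇒ yQyyyyy ⇒ yQyyyyyy ⇒ yyyyyyyy

S ⇒ yQ   [S -> y Q]
yQ ⇒ yQy   [Q -> Q y]
yQy ⇒ yQyy   [Q -> Q y]
yQyy ⇒ yQyyy   [Q -> Q y]
yQyyy ⇒ yQyyyy   [Q -> Q y]
yQyyyy ⇒ yQyyyyy   [Q -> Q y]
yQyyyyy ⇒ yQyyyyyy   [Q -> Q y]
yQyyyyyy ⇒ yyyyyyyy   [Q -> y]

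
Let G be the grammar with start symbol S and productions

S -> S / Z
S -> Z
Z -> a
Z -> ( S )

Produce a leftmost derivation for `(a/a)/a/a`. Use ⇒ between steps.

S⇒S/Z⇒S/Z/Z⇒Z/Z/Z⇒(S)/Z/Z⇒(S/Z)/Z/Z⇒(Z/Z)/Z/Z⇒(a/Z)/Z/Z⇒(a/a)/Z/Z⇒(a/a)/a/Z⇒(a/a)/a/a

S ⇒ S/Z   [S -> S / Z]
S/Z ⇒ S/Z/Z   [S -> S / Z]
S/Z/Z ⇒ Z/Z/Z   [S -> Z]
Z/Z/Z ⇒ (S)/Z/Z   [Z -> ( S )]
(S)/Z/Z ⇒ (S/Z)/Z/Z   [S -> S / Z]
(S/Z)/Z/Z ⇒ (Z/Z)/Z/Z   [S -> Z]
(Z/Z)/Z/Z ⇒ (a/Z)/Z/Z   [Z -> a]
(a/Z)/Z/Z ⇒ (a/a)/Z/Z   [Z -> a]
(a/a)/Z/Z ⇒ (a/a)/a/Z   [Z -> a]
(a/a)/a/Z ⇒ (a/a)/a/a   [Z -> a]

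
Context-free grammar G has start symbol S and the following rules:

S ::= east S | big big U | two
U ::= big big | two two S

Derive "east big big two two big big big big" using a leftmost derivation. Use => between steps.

S => east S => east big big U => east big big two two S => east big big two two big big U => east big big two two big big big big

S => east S   [S ::= east S]
east S => east big big U   [S ::= big big U]
east big big U => east big big two two S   [U ::= two two S]
east big big two two S => east big big two two big big U   [S ::= big big U]
east big big two two big big U => east big big two two big big big big   [U ::= big big]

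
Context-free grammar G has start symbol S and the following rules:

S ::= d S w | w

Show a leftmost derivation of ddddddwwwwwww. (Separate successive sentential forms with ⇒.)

S ⇒ dSw ⇒ ddSww ⇒ dddSwww ⇒ ddddSwwww ⇒ dddddSwwwww ⇒ ddddddSwwwwww ⇒ ddddddwwwwwww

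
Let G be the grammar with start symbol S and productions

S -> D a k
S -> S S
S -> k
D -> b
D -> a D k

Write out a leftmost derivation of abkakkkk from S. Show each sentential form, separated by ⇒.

S ⇒ SS   [S -> S S]
SS ⇒ SSS   [S -> S S]
SSS ⇒ DakSS   [S -> D a k]
DakSS ⇒ aDkakSS   [D -> a D k]
aDkakSS ⇒ abkakSS   [D -> b]
abkakSS ⇒ abkakSSS   [S -> S S]
abkakSSS ⇒ abkakkSS   [S -> k]
abkakkSS ⇒ abkakkkS   [S -> k]
abkakkkS ⇒ abkakkkk   [S -> k]

S⇒SS⇒SSS⇒DakSS⇒aDkakSS⇒abkakSS⇒abkakSSS⇒abkakkSS⇒abkakkkS⇒abkakkkk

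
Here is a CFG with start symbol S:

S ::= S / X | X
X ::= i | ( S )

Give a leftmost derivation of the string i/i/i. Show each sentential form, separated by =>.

S => S/X   [S ::= S / X]
S/X => S/X/X   [S ::= S / X]
S/X/X => X/X/X   [S ::= X]
X/X/X => i/X/X   [X ::= i]
i/X/X => i/i/X   [X ::= i]
i/i/X => i/i/i   [X ::= i]

S=>S/X=>S/X/X=>X/X/X=>i/X/X=>i/i/X=>i/i/i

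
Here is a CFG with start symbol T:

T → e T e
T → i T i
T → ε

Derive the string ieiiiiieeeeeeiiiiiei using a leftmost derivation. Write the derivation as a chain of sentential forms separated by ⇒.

T⇒iTi⇒ieTei⇒ieiTiei⇒ieiiTiiei⇒ieiiiTiiiei⇒ieiiiiTiiiiei⇒ieiiiiiTiiiiiei⇒ieiiiiieTeiiiiiei⇒ieiiiiieeTeeiiiiiei⇒ieiiiiieeeTeeeiiiiiei⇒ieiiiiieeeeeeiiiiiei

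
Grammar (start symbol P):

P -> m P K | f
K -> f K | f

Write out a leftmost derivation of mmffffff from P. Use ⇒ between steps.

P ⇒ mPK ⇒ mmPKK ⇒ mmfKK ⇒ mmffKK ⇒ mmfffKK ⇒ mmffffKK ⇒ mmfffffK ⇒ mmffffff

P ⇒ mPK   [P -> m P K]
mPK ⇒ mmPKK   [P -> m P K]
mmPKK ⇒ mmfKK   [P -> f]
mmfKK ⇒ mmffKK   [K -> f K]
mmffKK ⇒ mmfffKK   [K -> f K]
mmfffKK ⇒ mmffffKK   [K -> f K]
mmffffKK ⇒ mmfffffK   [K -> f]
mmfffffK ⇒ mmffffff   [K -> f]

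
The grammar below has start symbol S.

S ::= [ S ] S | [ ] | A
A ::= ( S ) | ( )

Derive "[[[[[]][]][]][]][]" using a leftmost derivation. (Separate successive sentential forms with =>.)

S=>[S]S=>[[S]S]S=>[[[S]S]S]S=>[[[[S]S]S]S]S=>[[[[[]]S]S]S]S=>[[[[[]][]]S]S]S=>[[[[[]][]][]]S]S=>[[[[[]][]][]][]]S=>[[[[[]][]][]][]][]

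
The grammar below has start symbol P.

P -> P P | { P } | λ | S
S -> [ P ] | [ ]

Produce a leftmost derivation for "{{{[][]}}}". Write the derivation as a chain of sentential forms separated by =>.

P => {P}   [P -> { P }]
{P} => {{P}}   [P -> { P }]
{{P}} => {{{P}}}   [P -> { P }]
{{{P}}} => {{{PP}}}   [P -> P P]
{{{PP}}} => {{{SP}}}   [P -> S]
{{{SP}}} => {{{[]P}}}   [S -> [ ]]
{{{[]P}}} => {{{[]S}}}   [P -> S]
{{{[]S}}} => {{{[][]}}}   [S -> [ ]]

P => {P} => {{P}} => {{{P}}} => {{{PP}}} => {{{SP}}} => {{{[]P}}} => {{{[]S}}} => {{{[][]}}}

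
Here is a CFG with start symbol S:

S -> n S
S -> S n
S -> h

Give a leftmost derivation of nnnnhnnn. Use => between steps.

S => nS => nSn => nSnn => nnSnn => nnnSnn => nnnSnnn => nnnnSnnn => nnnnhnnn

S => nS   [S -> n S]
nS => nSn   [S -> S n]
nSn => nSnn   [S -> S n]
nSnn => nnSnn   [S -> n S]
nnSnn => nnnSnn   [S -> n S]
nnnSnn => nnnSnnn   [S -> S n]
nnnSnnn => nnnnSnnn   [S -> n S]
nnnnSnnn => nnnnhnnn   [S -> h]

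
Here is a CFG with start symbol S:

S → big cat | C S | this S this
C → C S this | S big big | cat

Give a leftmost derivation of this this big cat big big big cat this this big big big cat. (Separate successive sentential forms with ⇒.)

S ⇒ C S   [S → C S]
C S ⇒ S big big S   [C → S big big]
S big big S ⇒ this S this big big S   [S → this S this]
this S this big big S ⇒ this this S this this big big S   [S → this S this]
this this S this this big big S ⇒ this this C S this this big big S   [S → C S]
this this C S this this big big S ⇒ this this S big big S this this big big S   [C → S big big]
this this S big big S this this big big S ⇒ this this big cat big big S this this big big S   [S → big cat]
this this big cat big big S this this big big S ⇒ this this big cat big big big cat this this big big S   [S → big cat]
this this big cat big big big cat this this big big S ⇒ this this big cat big big big cat this this big big big cat   [S → big cat]

S ⇒ C S ⇒ S big big S ⇒ this S this big big S ⇒ this this S this this big big S ⇒ this this C S this this big big S ⇒ this this S big big S this this big big S ⇒ this this big cat big big S this this big big S ⇒ this this big cat big big big cat this this big big S ⇒ this this big cat big big big cat this this big big big cat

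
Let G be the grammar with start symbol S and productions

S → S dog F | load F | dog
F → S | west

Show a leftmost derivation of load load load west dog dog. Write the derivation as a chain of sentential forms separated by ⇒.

S ⇒ load F   [S → load F]
load F ⇒ load S   [F → S]
load S ⇒ load S dog F   [S → S dog F]
load S dog F ⇒ load load F dog F   [S → load F]
load load F dog F ⇒ load load S dog F   [F → S]
load load S dog F ⇒ load load load F dog F   [S → load F]
load load load F dog F ⇒ load load load west dog F   [F → west]
load load load west dog F ⇒ load load load west dog S   [F → S]
load load load west dog S ⇒ load load load west dog dog   [S → dog]

S ⇒ load F ⇒ load S ⇒ load S dog F ⇒ load load F dog F ⇒ load load S dog F ⇒ load load load F dog F ⇒ load load load west dog F ⇒ load load load west dog S ⇒ load load load west dog dog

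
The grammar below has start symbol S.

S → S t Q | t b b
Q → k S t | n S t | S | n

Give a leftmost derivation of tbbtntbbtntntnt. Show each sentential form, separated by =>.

S => StQ   [S → S t Q]
StQ => tbbtQ   [S → t b b]
tbbtQ => tbbtnSt   [Q → n S t]
tbbtnSt => tbbtnStQt   [S → S t Q]
tbbtnStQt => tbbtnStQtQt   [S → S t Q]
tbbtnStQtQt => tbbtnStQtQtQt   [S → S t Q]
tbbtnStQtQtQt => tbbtntbbtQtQtQt   [S → t b b]
tbbtntbbtQtQtQt => tbbtntbbtntQtQt   [Q → n]
tbbtntbbtntQtQt => tbbtntbbtntntQt   [Q → n]
tbbtntbbtntntQt => tbbtntbbtntntnt   [Q → n]

S => StQ => tbbtQ => tbbtnSt => tbbtnStQt => tbbtnStQtQt => tbbtnStQtQtQt => tbbtntbbtQtQtQt => tbbtntbbtntQtQt => tbbtntbbtntntQt => tbbtntbbtntntnt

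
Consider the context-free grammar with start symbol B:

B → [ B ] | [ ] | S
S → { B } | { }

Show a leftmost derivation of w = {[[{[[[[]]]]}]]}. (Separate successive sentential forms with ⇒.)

B ⇒ S ⇒ {B} ⇒ {[B]} ⇒ {[[B]]} ⇒ {[[S]]} ⇒ {[[{B}]]} ⇒ {[[{[B]}]]} ⇒ {[[{[[B]]}]]} ⇒ {[[{[[[B]]]}]]} ⇒ {[[{[[[[]]]]}]]}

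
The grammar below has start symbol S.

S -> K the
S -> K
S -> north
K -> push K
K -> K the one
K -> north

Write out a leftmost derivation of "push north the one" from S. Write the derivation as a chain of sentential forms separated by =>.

S => K => K the one => push K the one => push north the one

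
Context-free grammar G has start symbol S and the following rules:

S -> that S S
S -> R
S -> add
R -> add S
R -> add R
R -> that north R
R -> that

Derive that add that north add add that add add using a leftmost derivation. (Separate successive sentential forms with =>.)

S => that S S => that R S => that add R S => that add that north R S => that add that north add S S => that add that north add add S => that add that north add add that S S => that add that north add add that add S => that add that north add add that add add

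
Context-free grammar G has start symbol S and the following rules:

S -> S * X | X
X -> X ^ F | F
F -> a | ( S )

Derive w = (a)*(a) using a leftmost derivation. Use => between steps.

S => S*X   [S -> S * X]
S*X => X*X   [S -> X]
X*X => F*X   [X -> F]
F*X => (S)*X   [F -> ( S )]
(S)*X => (X)*X   [S -> X]
(X)*X => (F)*X   [X -> F]
(F)*X => (a)*X   [F -> a]
(a)*X => (a)*F   [X -> F]
(a)*F => (a)*(S)   [F -> ( S )]
(a)*(S) => (a)*(X)   [S -> X]
(a)*(X) => (a)*(F)   [X -> F]
(a)*(F) => (a)*(a)   [F -> a]

S=>S*X=>X*X=>F*X=>(S)*X=>(X)*X=>(F)*X=>(a)*X=>(a)*F=>(a)*(S)=>(a)*(X)=>(a)*(F)=>(a)*(a)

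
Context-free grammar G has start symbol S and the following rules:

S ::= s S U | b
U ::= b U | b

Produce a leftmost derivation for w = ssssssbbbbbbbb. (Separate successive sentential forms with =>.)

S => sSU   [S ::= s S U]
sSU => ssSUU   [S ::= s S U]
ssSUU => sssSUUU   [S ::= s S U]
sssSUUU => ssssSUUUU   [S ::= s S U]
ssssSUUUU => sssssSUUUUU   [S ::= s S U]
sssssSUUUUU => ssssssSUUUUUU   [S ::= s S U]
ssssssSUUUUUU => ssssssbUUUUUU   [S ::= b]
ssssssbUUUUUU => ssssssbbUUUUUU   [U ::= b U]
ssssssbbUUUUUU => ssssssbbbUUUUU   [U ::= b]
ssssssbbbUUUUU => ssssssbbbbUUUU   [U ::= b]
ssssssbbbbUUUU => ssssssbbbbbUUU   [U ::= b]
ssssssbbbbbUUU => ssssssbbbbbbUU   [U ::= b]
ssssssbbbbbbUU => ssssssbbbbbbbU   [U ::= b]
ssssssbbbbbbbU => ssssssbbbbbbbb   [U ::= b]

S=>sSU=>ssSUU=>sssSUUU=>ssssSUUUU=>sssssSUUUUU=>ssssssSUUUUUU=>ssssssbUUUUUU=>ssssssbbUUUUUU=>ssssssbbbUUUUU=>ssssssbbbbUUUU=>ssssssbbbbbUUU=>ssssssbbbbbbUU=>ssssssbbbbbbbU=>ssssssbbbbbbbb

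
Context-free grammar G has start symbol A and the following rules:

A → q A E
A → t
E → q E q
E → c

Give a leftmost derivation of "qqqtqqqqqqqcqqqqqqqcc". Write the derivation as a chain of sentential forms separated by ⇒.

A⇒qAE⇒qqAEE⇒qqqAEEE⇒qqqtEEE⇒qqqtqEqEE⇒qqqtqqEqqEE⇒qqqtqqqEqqqEE⇒qqqtqqqqEqqqqEE⇒qqqtqqqqqEqqqqqEE⇒qqqtqqqqqqEqqqqqqEE⇒qqqtqqqqqqqEqqqqqqqEE⇒qqqtqqqqqqqcqqqqqqqEE⇒qqqtqqqqqqqcqqqqqqqcE⇒qqqtqqqqqqqcqqqqqqqcc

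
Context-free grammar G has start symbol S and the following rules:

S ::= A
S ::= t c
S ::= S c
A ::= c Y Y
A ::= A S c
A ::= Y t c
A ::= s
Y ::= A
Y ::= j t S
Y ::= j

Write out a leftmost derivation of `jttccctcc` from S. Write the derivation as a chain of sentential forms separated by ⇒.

S ⇒ Sc ⇒ Ac ⇒ Ytcc ⇒ jtStcc ⇒ jtSctcc ⇒ jtScctcc ⇒ jttccctcc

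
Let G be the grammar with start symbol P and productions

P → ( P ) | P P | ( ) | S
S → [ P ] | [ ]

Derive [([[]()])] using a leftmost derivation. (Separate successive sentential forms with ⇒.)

P ⇒ S ⇒ [P] ⇒ [(P)] ⇒ [(S)] ⇒ [([P])] ⇒ [([PP])] ⇒ [([SP])] ⇒ [([[]P])] ⇒ [([[]()])]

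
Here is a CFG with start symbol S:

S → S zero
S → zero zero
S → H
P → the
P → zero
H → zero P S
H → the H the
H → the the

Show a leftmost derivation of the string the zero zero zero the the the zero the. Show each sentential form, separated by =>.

S => H => the H the => the zero P S the => the zero zero S the => the zero zero S zero the => the zero zero H zero the => the zero zero zero P S zero the => the zero zero zero the S zero the => the zero zero zero the H zero the => the zero zero zero the the the zero the

S => H   [S → H]
H => the H the   [H → the H the]
the H the => the zero P S the   [H → zero P S]
the zero P S the => the zero zero S the   [P → zero]
the zero zero S the => the zero zero S zero the   [S → S zero]
the zero zero S zero the => the zero zero H zero the   [S → H]
the zero zero H zero the => the zero zero zero P S zero the   [H → zero P S]
the zero zero zero P S zero the => the zero zero zero the S zero the   [P → the]
the zero zero zero the S zero the => the zero zero zero the H zero the   [S → H]
the zero zero zero the H zero the => the zero zero zero the the the zero the   [H → the the]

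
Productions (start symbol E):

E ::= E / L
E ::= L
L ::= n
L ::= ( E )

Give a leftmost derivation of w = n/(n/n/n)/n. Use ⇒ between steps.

E⇒E/L⇒E/L/L⇒L/L/L⇒n/L/L⇒n/(E)/L⇒n/(E/L)/L⇒n/(E/L/L)/L⇒n/(L/L/L)/L⇒n/(n/L/L)/L⇒n/(n/n/L)/L⇒n/(n/n/n)/L⇒n/(n/n/n)/n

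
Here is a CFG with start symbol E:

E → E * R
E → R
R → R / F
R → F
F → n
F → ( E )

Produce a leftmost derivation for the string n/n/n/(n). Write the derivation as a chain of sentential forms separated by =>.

E => R => R/F => R/F/F => R/F/F/F => F/F/F/F => n/F/F/F => n/n/F/F => n/n/n/F => n/n/n/(E) => n/n/n/(R) => n/n/n/(F) => n/n/n/(n)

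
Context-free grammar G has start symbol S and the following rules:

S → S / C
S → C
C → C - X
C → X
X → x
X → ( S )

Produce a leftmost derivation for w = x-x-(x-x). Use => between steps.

S => C => C-X => C-X-X => X-X-X => x-X-X => x-x-X => x-x-(S) => x-x-(C) => x-x-(C-X) => x-x-(X-X) => x-x-(x-X) => x-x-(x-x)

S => C   [S → C]
C => C-X   [C → C - X]
C-X => C-X-X   [C → C - X]
C-X-X => X-X-X   [C → X]
X-X-X => x-X-X   [X → x]
x-X-X => x-x-X   [X → x]
x-x-X => x-x-(S)   [X → ( S )]
x-x-(S) => x-x-(C)   [S → C]
x-x-(C) => x-x-(C-X)   [C → C - X]
x-x-(C-X) => x-x-(X-X)   [C → X]
x-x-(X-X) => x-x-(x-X)   [X → x]
x-x-(x-X) => x-x-(x-x)   [X → x]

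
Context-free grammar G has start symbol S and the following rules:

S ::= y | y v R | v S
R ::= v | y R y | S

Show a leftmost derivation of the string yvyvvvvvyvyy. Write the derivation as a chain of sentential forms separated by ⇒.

S ⇒ yvR ⇒ yvyRy ⇒ yvySy ⇒ yvyvSy ⇒ yvyvvSy ⇒ yvyvvvSy ⇒ yvyvvvvSy ⇒ yvyvvvvvSy ⇒ yvyvvvvvyvRy ⇒ yvyvvvvvyvSy ⇒ yvyvvvvvyvyy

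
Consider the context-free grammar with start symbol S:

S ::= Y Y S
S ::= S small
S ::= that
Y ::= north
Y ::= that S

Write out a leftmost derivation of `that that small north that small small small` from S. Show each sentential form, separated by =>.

S => S small   [S ::= S small]
S small => S small small   [S ::= S small]
S small small => S small small small   [S ::= S small]
S small small small => Y Y S small small small   [S ::= Y Y S]
Y Y S small small small => that S Y S small small small   [Y ::= that S]
that S Y S small small small => that S small Y S small small small   [S ::= S small]
that S small Y S small small small => that that small Y S small small small   [S ::= that]
that that small Y S small small small => that that small north S small small small   [Y ::= north]
that that small north S small small small => that that small north that small small small   [S ::= that]

S => S small => S small small => S small small small => Y Y S small small small => that S Y S small small small => that S small Y S small small small => that that small Y S small small small => that that small north S small small small => that that small north that small small small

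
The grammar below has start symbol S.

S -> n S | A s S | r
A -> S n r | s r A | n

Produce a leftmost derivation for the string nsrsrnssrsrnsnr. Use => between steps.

S => nS => nAsS => nsrAsS => nsrsrAsS => nsrsrnsS => nsrsrnsAsS => nsrsrnssrAsS => nsrsrnssrsrAsS => nsrsrnssrsrnsS => nsrsrnssrsrnsnS => nsrsrnssrsrnsnr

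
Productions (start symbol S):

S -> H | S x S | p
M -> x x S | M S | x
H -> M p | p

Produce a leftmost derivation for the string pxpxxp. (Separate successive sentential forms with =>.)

S=>SxS=>SxSxS=>pxSxS=>pxpxS=>pxpxH=>pxpxMp=>pxpxxp

S => SxS   [S -> S x S]
SxS => SxSxS   [S -> S x S]
SxSxS => pxSxS   [S -> p]
pxSxS => pxpxS   [S -> p]
pxpxS => pxpxH   [S -> H]
pxpxH => pxpxMp   [H -> M p]
pxpxMp => pxpxxp   [M -> x]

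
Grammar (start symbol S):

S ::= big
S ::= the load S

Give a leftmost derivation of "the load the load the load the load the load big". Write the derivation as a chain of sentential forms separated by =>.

S => the load S   [S ::= the load S]
the load S => the load the load S   [S ::= the load S]
the load the load S => the load the load the load S   [S ::= the load S]
the load the load the load S => the load the load the load the load S   [S ::= the load S]
the load the load the load the load S => the load the load the load the load the load S   [S ::= the load S]
the load the load the load the load the load S => the load the load the load the load the load big   [S ::= big]

S => the load S => the load the load S => the load the load the load S => the load the load the load the load S => the load the load the load the load the load S => the load the load the load the load the load big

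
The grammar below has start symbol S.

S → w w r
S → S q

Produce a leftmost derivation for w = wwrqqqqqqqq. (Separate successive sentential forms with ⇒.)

S ⇒ Sq   [S → S q]
Sq ⇒ Sqq   [S → S q]
Sqq ⇒ Sqqq   [S → S q]
Sqqq ⇒ Sqqqq   [S → S q]
Sqqqq ⇒ Sqqqqq   [S → S q]
Sqqqqq ⇒ Sqqqqqq   [S → S q]
Sqqqqqq ⇒ Sqqqqqqq   [S → S q]
Sqqqqqqq ⇒ Sqqqqqqqq   [S → S q]
Sqqqqqqqq ⇒ wwrqqqqqqqq   [S → w w r]

S ⇒ Sq ⇒ Sqq ⇒ Sqqq ⇒ Sqqqq ⇒ Sqqqqq ⇒ Sqqqqqq ⇒ Sqqqqqqq ⇒ Sqqqqqqqq ⇒ wwrqqqqqqqq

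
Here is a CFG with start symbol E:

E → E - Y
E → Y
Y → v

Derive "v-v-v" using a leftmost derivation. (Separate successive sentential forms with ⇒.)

E ⇒ E-Y   [E → E - Y]
E-Y ⇒ E-Y-Y   [E → E - Y]
E-Y-Y ⇒ Y-Y-Y   [E → Y]
Y-Y-Y ⇒ v-Y-Y   [Y → v]
v-Y-Y ⇒ v-v-Y   [Y → v]
v-v-Y ⇒ v-v-v   [Y → v]

E ⇒ E-Y ⇒ E-Y-Y ⇒ Y-Y-Y ⇒ v-Y-Y ⇒ v-v-Y ⇒ v-v-v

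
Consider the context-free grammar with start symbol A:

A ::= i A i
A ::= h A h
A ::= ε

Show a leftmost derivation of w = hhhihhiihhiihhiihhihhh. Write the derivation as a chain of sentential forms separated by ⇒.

A ⇒ hAh ⇒ hhAhh ⇒ hhhAhhh ⇒ hhhiAihhh ⇒ hhhihAhihhh ⇒ hhhihhAhhihhh ⇒ hhhihhiAihhihhh ⇒ hhhihhiiAiihhihhh ⇒ hhhihhiihAhiihhihhh ⇒ hhhihhiihhAhhiihhihhh ⇒ hhhihhiihhiAihhiihhihhh ⇒ hhhihhiihhiihhiihhihhh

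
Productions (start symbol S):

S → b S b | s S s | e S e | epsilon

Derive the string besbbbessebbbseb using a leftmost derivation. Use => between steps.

S => bSb   [S → b S b]
bSb => beSeb   [S → e S e]
beSeb => besSseb   [S → s S s]
besSseb => besbSbseb   [S → b S b]
besbSbseb => besbbSbbseb   [S → b S b]
besbbSbbseb => besbbbSbbbseb   [S → b S b]
besbbbSbbbseb => besbbbeSebbbseb   [S → e S e]
besbbbeSebbbseb => besbbbesSsebbbseb   [S → s S s]
besbbbesSsebbbseb => besbbbessebbbseb   [S → epsilon]

S => bSb => beSeb => besSseb => besbSbseb => besbbSbbseb => besbbbSbbbseb => besbbbeSebbbseb => besbbbesSsebbbseb => besbbbessebbbseb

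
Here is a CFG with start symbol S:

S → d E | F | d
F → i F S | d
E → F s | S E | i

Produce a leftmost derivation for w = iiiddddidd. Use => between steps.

S => F => iFS => iiFSS => iiiFSSS => iiidSSS => iiiddESS => iiiddSESS => iiidddESS => iiidddSESS => iiidddFESS => iiiddddESS => iiiddddiSS => iiiddddidS => iiiddddidd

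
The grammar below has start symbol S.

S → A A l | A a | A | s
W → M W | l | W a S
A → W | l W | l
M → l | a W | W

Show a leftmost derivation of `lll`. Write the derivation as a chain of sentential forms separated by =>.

S => A   [S → A]
A => lW   [A → l W]
lW => lMW   [W → M W]
lMW => lWW   [M → W]
lWW => llW   [W → l]
llW => lll   [W → l]

S=>A=>lW=>lMW=>lWW=>llW=>lll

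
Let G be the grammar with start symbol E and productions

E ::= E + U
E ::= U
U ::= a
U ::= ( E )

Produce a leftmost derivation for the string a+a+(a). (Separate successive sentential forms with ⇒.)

E ⇒ E+U ⇒ E+U+U ⇒ U+U+U ⇒ a+U+U ⇒ a+a+U ⇒ a+a+(E) ⇒ a+a+(U) ⇒ a+a+(a)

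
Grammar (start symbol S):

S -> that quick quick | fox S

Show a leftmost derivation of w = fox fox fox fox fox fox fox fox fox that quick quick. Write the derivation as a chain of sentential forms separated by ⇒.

S ⇒ fox S   [S -> fox S]
fox S ⇒ fox fox S   [S -> fox S]
fox fox S ⇒ fox fox fox S   [S -> fox S]
fox fox fox S ⇒ fox fox fox fox S   [S -> fox S]
fox fox fox fox S ⇒ fox fox fox fox fox S   [S -> fox S]
fox fox fox fox fox S ⇒ fox fox fox fox fox fox S   [S -> fox S]
fox fox fox fox fox fox S ⇒ fox fox fox fox fox fox fox S   [S -> fox S]
fox fox fox fox fox fox fox S ⇒ fox fox fox fox fox fox fox fox S   [S -> fox S]
fox fox fox fox fox fox fox fox S ⇒ fox fox fox fox fox fox fox fox fox S   [S -> fox S]
fox fox fox fox fox fox fox fox fox S ⇒ fox fox fox fox fox fox fox fox fox that quick quick   [S -> that quick quick]

S ⇒ fox S ⇒ fox fox S ⇒ fox fox fox S ⇒ fox fox fox fox S ⇒ fox fox fox fox fox S ⇒ fox fox fox fox fox fox S ⇒ fox fox fox fox fox fox fox S ⇒ fox fox fox fox fox fox fox fox S ⇒ fox fox fox fox fox fox fox fox fox S ⇒ fox fox fox fox fox fox fox fox fox that quick quick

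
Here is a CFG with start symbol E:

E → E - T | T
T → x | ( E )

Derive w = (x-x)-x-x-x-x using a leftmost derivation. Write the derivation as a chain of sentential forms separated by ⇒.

E⇒E-T⇒E-T-T⇒E-T-T-T⇒E-T-T-T-T⇒T-T-T-T-T⇒(E)-T-T-T-T⇒(E-T)-T-T-T-T⇒(T-T)-T-T-T-T⇒(x-T)-T-T-T-T⇒(x-x)-T-T-T-T⇒(x-x)-x-T-T-T⇒(x-x)-x-x-T-T⇒(x-x)-x-x-x-T⇒(x-x)-x-x-x-x

E ⇒ E-T   [E → E - T]
E-T ⇒ E-T-T   [E → E - T]
E-T-T ⇒ E-T-T-T   [E → E - T]
E-T-T-T ⇒ E-T-T-T-T   [E → E - T]
E-T-T-T-T ⇒ T-T-T-T-T   [E → T]
T-T-T-T-T ⇒ (E)-T-T-T-T   [T → ( E )]
(E)-T-T-T-T ⇒ (E-T)-T-T-T-T   [E → E - T]
(E-T)-T-T-T-T ⇒ (T-T)-T-T-T-T   [E → T]
(T-T)-T-T-T-T ⇒ (x-T)-T-T-T-T   [T → x]
(x-T)-T-T-T-T ⇒ (x-x)-T-T-T-T   [T → x]
(x-x)-T-T-T-T ⇒ (x-x)-x-T-T-T   [T → x]
(x-x)-x-T-T-T ⇒ (x-x)-x-x-T-T   [T → x]
(x-x)-x-x-T-T ⇒ (x-x)-x-x-x-T   [T → x]
(x-x)-x-x-x-T ⇒ (x-x)-x-x-x-x   [T → x]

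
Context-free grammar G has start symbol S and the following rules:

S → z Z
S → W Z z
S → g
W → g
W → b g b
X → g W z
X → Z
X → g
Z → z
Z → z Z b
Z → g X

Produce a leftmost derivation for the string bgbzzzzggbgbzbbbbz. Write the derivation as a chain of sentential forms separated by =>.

S=>WZz=>bgbZz=>bgbzZbz=>bgbzzZbbz=>bgbzzzZbbbz=>bgbzzzzZbbbbz=>bgbzzzzgXbbbbz=>bgbzzzzggWzbbbbz=>bgbzzzzggbgbzbbbbz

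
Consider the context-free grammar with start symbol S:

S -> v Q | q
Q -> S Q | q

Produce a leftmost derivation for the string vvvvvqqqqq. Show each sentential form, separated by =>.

S => vQ => vSQ => vvQQ => vvSQQ => vvvQQQ => vvvSQQQ => vvvvQQQQ => vvvvSQQQQ => vvvvvQQQQQ => vvvvvqQQQQ => vvvvvqqQQQ => vvvvvqqqQQ => vvvvvqqqqQ => vvvvvqqqqq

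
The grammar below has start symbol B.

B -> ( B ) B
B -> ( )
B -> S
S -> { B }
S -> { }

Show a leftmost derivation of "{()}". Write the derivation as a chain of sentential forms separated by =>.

B => S => {B} => {()}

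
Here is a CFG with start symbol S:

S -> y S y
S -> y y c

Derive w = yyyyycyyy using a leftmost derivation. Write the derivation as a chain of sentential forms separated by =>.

S => ySy => yySyy => yyySyyy => yyyyycyyy

S => ySy   [S -> y S y]
ySy => yySyy   [S -> y S y]
yySyy => yyySyyy   [S -> y S y]
yyySyyy => yyyyycyyy   [S -> y y c]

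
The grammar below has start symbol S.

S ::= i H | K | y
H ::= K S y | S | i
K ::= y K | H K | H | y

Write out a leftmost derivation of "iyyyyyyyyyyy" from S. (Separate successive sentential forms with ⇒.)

S⇒iH⇒iKSy⇒iyKSy⇒iyHKSy⇒iyKSyKSy⇒iyHKSyKSy⇒iyKSyKSyKSy⇒iyyKSyKSyKSy⇒iyyySyKSyKSy⇒iyyyyyKSyKSy⇒iyyyyyySyKSy⇒iyyyyyyyyKSy⇒iyyyyyyyyySy⇒iyyyyyyyyyyy

S ⇒ iH   [S ::= i H]
iH ⇒ iKSy   [H ::= K S y]
iKSy ⇒ iyKSy   [K ::= y K]
iyKSy ⇒ iyHKSy   [K ::= H K]
iyHKSy ⇒ iyKSyKSy   [H ::= K S y]
iyKSyKSy ⇒ iyHKSyKSy   [K ::= H K]
iyHKSyKSy ⇒ iyKSyKSyKSy   [H ::= K S y]
iyKSyKSyKSy ⇒ iyyKSyKSyKSy   [K ::= y K]
iyyKSyKSyKSy ⇒ iyyySyKSyKSy   [K ::= y]
iyyySyKSyKSy ⇒ iyyyyyKSyKSy   [S ::= y]
iyyyyyKSyKSy ⇒ iyyyyyySyKSy   [K ::= y]
iyyyyyySyKSy ⇒ iyyyyyyyyKSy   [S ::= y]
iyyyyyyyyKSy ⇒ iyyyyyyyyySy   [K ::= y]
iyyyyyyyyySy ⇒ iyyyyyyyyyyy   [S ::= y]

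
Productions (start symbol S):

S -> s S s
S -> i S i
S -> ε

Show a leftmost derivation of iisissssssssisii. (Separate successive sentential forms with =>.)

S => iSi => iiSii => iisSsii => iisiSisii => iisisSsisii => iisissSssisii => iisisssSsssisii => iisissssSssssisii => iisissssssssisii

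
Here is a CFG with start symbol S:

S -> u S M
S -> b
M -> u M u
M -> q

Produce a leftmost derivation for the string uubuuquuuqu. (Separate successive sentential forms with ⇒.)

S⇒uSM⇒uuSMM⇒uubMM⇒uubuMuM⇒uubuuMuuM⇒uubuuquuM⇒uubuuquuuMu⇒uubuuquuuqu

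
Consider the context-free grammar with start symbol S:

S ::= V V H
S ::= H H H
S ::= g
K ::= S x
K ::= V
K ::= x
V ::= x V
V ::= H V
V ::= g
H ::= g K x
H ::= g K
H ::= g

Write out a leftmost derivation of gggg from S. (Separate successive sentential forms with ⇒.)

S ⇒ HHH   [S ::= H H H]
HHH ⇒ gKHH   [H ::= g K]
gKHH ⇒ gVHH   [K ::= V]
gVHH ⇒ ggHH   [V ::= g]
ggHH ⇒ gggH   [H ::= g]
gggH ⇒ gggg   [H ::= g]

S ⇒ HHH ⇒ gKHH ⇒ gVHH ⇒ ggHH ⇒ gggH ⇒ gggg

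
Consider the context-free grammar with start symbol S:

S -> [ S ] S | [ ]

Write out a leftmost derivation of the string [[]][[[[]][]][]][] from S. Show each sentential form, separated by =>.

S => [S]S   [S -> [ S ] S]
[S]S => [[]]S   [S -> [ ]]
[[]]S => [[]][S]S   [S -> [ S ] S]
[[]][S]S => [[]][[S]S]S   [S -> [ S ] S]
[[]][[S]S]S => [[]][[[S]S]S]S   [S -> [ S ] S]
[[]][[[S]S]S]S => [[]][[[[]]S]S]S   [S -> [ ]]
[[]][[[[]]S]S]S => [[]][[[[]][]]S]S   [S -> [ ]]
[[]][[[[]][]]S]S => [[]][[[[]][]][]]S   [S -> [ ]]
[[]][[[[]][]][]]S => [[]][[[[]][]][]][]   [S -> [ ]]

S=>[S]S=>[[]]S=>[[]][S]S=>[[]][[S]S]S=>[[]][[[S]S]S]S=>[[]][[[[]]S]S]S=>[[]][[[[]][]]S]S=>[[]][[[[]][]][]]S=>[[]][[[[]][]][]][]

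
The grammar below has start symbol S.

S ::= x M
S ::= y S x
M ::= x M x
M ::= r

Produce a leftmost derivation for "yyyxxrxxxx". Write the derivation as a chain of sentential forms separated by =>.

S => ySx => yySxx => yyySxxx => yyyxMxxx => yyyxxMxxxx => yyyxxrxxxx

S => ySx   [S ::= y S x]
ySx => yySxx   [S ::= y S x]
yySxx => yyySxxx   [S ::= y S x]
yyySxxx => yyyxMxxx   [S ::= x M]
yyyxMxxx => yyyxxMxxxx   [M ::= x M x]
yyyxxMxxxx => yyyxxrxxxx   [M ::= r]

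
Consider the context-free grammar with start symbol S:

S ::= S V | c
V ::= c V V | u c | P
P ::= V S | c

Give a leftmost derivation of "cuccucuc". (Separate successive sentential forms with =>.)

S=>SV=>SVV=>SVVV=>SVVVV=>cVVVV=>cucVVV=>cucPVV=>cuccVV=>cuccucV=>cuccucuc

S => SV   [S ::= S V]
SV => SVV   [S ::= S V]
SVV => SVVV   [S ::= S V]
SVVV => SVVVV   [S ::= S V]
SVVVV => cVVVV   [S ::= c]
cVVVV => cucVVV   [V ::= u c]
cucVVV => cucPVV   [V ::= P]
cucPVV => cuccVV   [P ::= c]
cuccVV => cuccucV   [V ::= u c]
cuccucV => cuccucuc   [V ::= u c]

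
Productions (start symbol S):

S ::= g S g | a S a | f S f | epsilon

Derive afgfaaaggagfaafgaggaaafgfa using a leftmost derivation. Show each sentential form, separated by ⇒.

S ⇒ aSa   [S ::= a S a]
aSa ⇒ afSfa   [S ::= f S f]
afSfa ⇒ afgSgfa   [S ::= g S g]
afgSgfa ⇒ afgfSfgfa   [S ::= f S f]
afgfSfgfa ⇒ afgfaSafgfa   [S ::= a S a]
afgfaSafgfa ⇒ afgfaaSaafgfa   [S ::= a S a]
afgfaaSaafgfa ⇒ afgfaaaSaaafgfa   [S ::= a S a]
afgfaaaSaaafgfa ⇒ afgfaaagSgaaafgfa   [S ::= g S g]
afgfaaagSgaaafgfa ⇒ afgfaaaggSggaaafgfa   [S ::= g S g]
afgfaaaggSggaaafgfa ⇒ afgfaaaggaSaggaaafgfa   [S ::= a S a]
afgfaaaggaSaggaaafgfa ⇒ afgfaaaggagSgaggaaafgfa   [S ::= g S g]
afgfaaaggagSgaggaaafgfa ⇒ afgfaaaggagfSfgaggaaafgfa   [S ::= f S f]
afgfaaaggagfSfgaggaaafgfa ⇒ afgfaaaggagfaSafgaggaaafgfa   [S ::= a S a]
afgfaaaggagfaSafgaggaaafgfa ⇒ afgfaaaggagfaafgaggaaafgfa   [S ::= epsilon]

S ⇒ aSa ⇒ afSfa ⇒ afgSgfa ⇒ afgfSfgfa ⇒ afgfaSafgfa ⇒ afgfaaSaafgfa ⇒ afgfaaaSaaafgfa ⇒ afgfaaagSgaaafgfa ⇒ afgfaaaggSggaaafgfa ⇒ afgfaaaggaSaggaaafgfa ⇒ afgfaaaggagSgaggaaafgfa ⇒ afgfaaaggagfSfgaggaaafgfa ⇒ afgfaaaggagfaSafgaggaaafgfa ⇒ afgfaaaggagfaafgaggaaafgfa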